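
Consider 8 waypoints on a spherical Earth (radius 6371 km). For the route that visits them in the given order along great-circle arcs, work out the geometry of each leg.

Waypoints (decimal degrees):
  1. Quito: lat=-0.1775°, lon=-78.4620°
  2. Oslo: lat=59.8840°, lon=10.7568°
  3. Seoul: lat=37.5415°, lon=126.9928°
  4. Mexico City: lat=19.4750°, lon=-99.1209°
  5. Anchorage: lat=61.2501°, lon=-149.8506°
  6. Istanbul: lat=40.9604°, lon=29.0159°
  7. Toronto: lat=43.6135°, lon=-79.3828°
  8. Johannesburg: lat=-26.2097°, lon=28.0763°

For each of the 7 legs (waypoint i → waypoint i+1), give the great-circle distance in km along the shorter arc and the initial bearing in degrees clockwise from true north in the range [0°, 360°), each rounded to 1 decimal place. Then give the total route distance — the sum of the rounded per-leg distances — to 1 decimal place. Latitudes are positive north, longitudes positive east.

Leg 1: φ1=-0.0030980, φ2=1.0451730, Δφ=1.0482709, Δλ=1.5571618 rad; a=sin²(Δφ/2)+cosφ1·cosφ2·sin²(Δλ/2)=0.4979194313; c=2·atan2(√a, √(1-a))=1.566635177; dist=6371·c=9981.033 ≈ 9981.0 km; running total=9981.0 km
Leg 1 bearing: y=sinΔλ·cosφ2=0.50170568, x=cosφ1·sinφ2-sinφ1·cosφ2·cosΔλ=0.86502838; θ=atan2(y, x)=30.1132° ≈ 30.1°
Leg 2: φ1=1.0451730, φ2=0.6552228, Δφ=-0.3899502, Δλ=2.0287009 rad; a=sin²(Δφ/2)+cosφ1·cosφ2·sin²(Δλ/2)=0.3243964601; c=2·atan2(√a, √(1-a))=1.211936329; dist=6371·c=7721.246 ≈ 7721.2 km; running total=17702.2 km
Leg 2 bearing: y=sinΔλ·cosφ2=0.71122701, x=cosφ1·sinφ2-sinφ1·cosφ2·cosΔλ=0.60894148; θ=atan2(y, x)=49.4304° ≈ 49.4°
Leg 3: φ1=0.6552228, φ2=0.3399029, Δφ=-0.3153199, Δλ=-3.9464285 rad; a=sin²(Δφ/2)+cosφ1·cosφ2·sin²(Δλ/2)=0.6575360149; c=2·atan2(√a, √(1-a))=1.891328875; dist=6371·c=12049.656 ≈ 12049.7 km; running total=29751.9 km
Leg 3 bearing: y=sinΔλ·cosφ2=0.67948255, x=cosφ1·sinφ2-sinφ1·cosφ2·cosΔλ=0.66259571; θ=atan2(y, x)=45.7209° ≈ 45.7°
Leg 4: φ1=0.3399029, φ2=1.0690159, Δφ=0.7291130, Δλ=-0.8854003 rad; a=sin²(Δφ/2)+cosφ1·cosφ2·sin²(Δλ/2)=0.2103332918; c=2·atan2(√a, √(1-a))=0.952885677; dist=6371·c=6070.835 ≈ 6070.8 km; running total=35822.7 km
Leg 4 bearing: y=sinΔλ·cosφ2=-0.37236513, x=cosφ1·sinφ2-sinφ1·cosφ2·cosΔλ=0.72506345; θ=atan2(y, x)=-27.1833° <0 so +360° → 332.8167° ≈ 332.8°
Leg 5: φ1=1.0690159, φ2=0.7148938, Δφ=-0.3541221, Δλ=3.1218093 rad; a=sin²(Δφ/2)+cosφ1·cosφ2·sin²(Δλ/2)=0.3942125047; c=2·atan2(√a, √(1-a))=1.357610176; dist=6371·c=8649.334 ≈ 8649.3 km; running total=44472.0 km
Leg 5 bearing: y=sinΔλ·cosφ2=0.01493864, x=cosφ1·sinφ2-sinφ1·cosφ2·cosΔλ=0.97724759; θ=atan2(y, x)=0.8758° ≈ 0.9°
Leg 6: φ1=0.7148938, φ2=0.7611992, Δφ=0.0463053, Δλ=-1.8919142 rad; a=sin²(Δφ/2)+cosφ1·cosφ2·sin²(Δλ/2)=0.3601923022; c=2·atan2(√a, √(1-a))=1.287402824; dist=6371·c=8202.043 ≈ 8202.0 km; running total=52674.0 km
Leg 6 bearing: y=sinΔλ·cosφ2=-0.68700029, x=cosφ1·sinφ2-sinφ1·cosφ2·cosΔλ=0.67070547; θ=atan2(y, x)=-45.6876° <0 so +360° → 314.3124° ≈ 314.3°
Leg 7: φ1=0.7611992, φ2=-0.4574456, Δφ=-1.2186447, Δλ=1.8755151 rad; a=sin²(Δφ/2)+cosφ1·cosφ2·sin²(Δλ/2)=0.7497690767; c=2·atan2(√a, √(1-a))=2.093861890; dist=6371·c=13339.994 ≈ 13340.0 km; running total=66014.0 km
Leg 7 bearing: y=sinΔλ·cosφ2=0.85585159, x=cosφ1·sinφ2-sinφ1·cosφ2·cosΔλ=-0.13408839; θ=atan2(y, x)=98.9043° ≈ 98.9°

Leg 1: dist=9981.0 km, bearing=30.1°
Leg 2: dist=7721.2 km, bearing=49.4°
Leg 3: dist=12049.7 km, bearing=45.7°
Leg 4: dist=6070.8 km, bearing=332.8°
Leg 5: dist=8649.3 km, bearing=0.9°
Leg 6: dist=8202.0 km, bearing=314.3°
Leg 7: dist=13340.0 km, bearing=98.9°
Total: 66014.0 km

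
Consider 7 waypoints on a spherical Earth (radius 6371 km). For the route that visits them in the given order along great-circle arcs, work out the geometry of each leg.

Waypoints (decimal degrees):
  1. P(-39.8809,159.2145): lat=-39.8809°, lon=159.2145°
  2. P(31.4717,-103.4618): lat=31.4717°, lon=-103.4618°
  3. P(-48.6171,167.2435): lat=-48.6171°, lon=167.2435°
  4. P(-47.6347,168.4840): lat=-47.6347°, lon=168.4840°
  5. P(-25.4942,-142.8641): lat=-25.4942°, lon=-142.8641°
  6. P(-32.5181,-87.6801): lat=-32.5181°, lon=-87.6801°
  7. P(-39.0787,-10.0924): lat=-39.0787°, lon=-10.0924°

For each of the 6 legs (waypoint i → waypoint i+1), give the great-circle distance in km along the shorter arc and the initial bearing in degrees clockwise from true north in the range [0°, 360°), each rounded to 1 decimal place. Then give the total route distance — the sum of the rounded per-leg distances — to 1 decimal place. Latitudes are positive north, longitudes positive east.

Leg 1: dist=12756.3 km, bearing=68.6°
Leg 2: dist=12523.9 km, bearing=225.7°
Leg 3: dist=142.9 km, bearing=40.6°
Leg 4: dist=4887.9 km, bearing=77.5°
Leg 5: dist=5364.7 km, bearing=111.9°
Leg 6: dist=6821.0 km, bearing=120.2°
Total: 42496.7 km

Leg 1: φ1=-0.6960530, φ2=0.5492848, Δφ=1.2453378, Δλ=-4.5845663 rad; a=sin²(Δφ/2)+cosφ1·cosφ2·sin²(Δλ/2)=0.7090923036; c=2·atan2(√a, √(1-a))=2.002242191; dist=6371·c=12756.285 ≈ 12756.3 km; running total=12756.3 km
Leg 1 bearing: y=sinΔλ·cosφ2=0.84594002, x=cosφ1·sinφ2-sinφ1·cosφ2·cosΔλ=0.33091859; θ=atan2(y, x)=68.6353° ≈ 68.6°
Leg 2: φ1=0.5492848, φ2=-0.8485285, Δφ=-1.3978133, Δλ=4.7246988 rad; a=sin²(Δφ/2)+cosφ1·cosφ2·sin²(Δλ/2)=0.6923892176; c=2·atan2(√a, √(1-a))=1.965764091; dist=6371·c=12523.883 ≈ 12523.9 km; running total=25280.2 km
Leg 2 bearing: y=sinΔλ·cosφ2=-0.66103788, x=cosφ1·sinφ2-sinφ1·cosφ2·cosΔλ=-0.64418513; θ=atan2(y, x)=-134.2603° <0 so +360° → 225.7397° ≈ 225.7°
Leg 3: φ1=-0.8485285, φ2=-0.8313824, Δφ=0.0171461, Δλ=0.0216508 rad; a=sin²(Δφ/2)+cosφ1·cosφ2·sin²(Δλ/2)=0.0001256987; c=2·atan2(√a, √(1-a))=0.022423556; dist=6371·c=142.860 ≈ 142.9 km; running total=25423.1 km
Leg 3 bearing: y=sinΔλ·cosφ2=0.01458837, x=cosφ1·sinφ2-sinφ1·cosφ2·cosΔλ=0.01702678; θ=atan2(y, x)=40.5896° ≈ 40.6°
Leg 4: φ1=-0.8313824, φ2=-0.4449577, Δφ=0.3864246, Δλ=-5.4340495 rad; a=sin²(Δφ/2)+cosφ1·cosφ2·sin²(Δλ/2)=0.1400774972; c=2·atan2(√a, √(1-a))=0.767217325; dist=6371·c=4887.942 ≈ 4887.9 km; running total=30311.0 km
Leg 4 bearing: y=sinΔλ·cosφ2=0.67761233, x=cosφ1·sinφ2-sinφ1·cosφ2·cosΔλ=0.15054801; θ=atan2(y, x)=77.4738° ≈ 77.5°
Leg 5: φ1=-0.4449577, φ2=-0.5675479, Δφ=-0.1225902, Δλ=0.9631425 rad; a=sin²(Δφ/2)+cosφ1·cosφ2·sin²(Δλ/2)=0.1670335605; c=2·atan2(√a, √(1-a))=0.842052717; dist=6371·c=5364.718 ≈ 5364.7 km; running total=35675.7 km
Leg 5 bearing: y=sinΔλ·cosφ2=0.69227639, x=cosφ1·sinφ2-sinφ1·cosφ2·cosΔλ=-0.27800503; θ=atan2(y, x)=111.8795° ≈ 111.9°
Leg 6: φ1=-0.5675479, φ2=-0.6820520, Δφ=-0.1145041, Δλ=1.3541608 rad; a=sin²(Δφ/2)+cosφ1·cosφ2·sin²(Δλ/2)=0.2602136140; c=2·atan2(√a, √(1-a))=1.070628548; dist=6371·c=6820.974 ≈ 6821.0 km; running total=42496.7 km
Leg 6 bearing: y=sinΔλ·cosφ2=0.75813614, x=cosφ1·sinφ2-sinφ1·cosφ2·cosΔλ=-0.44185919; θ=atan2(y, x)=120.2346° ≈ 120.2°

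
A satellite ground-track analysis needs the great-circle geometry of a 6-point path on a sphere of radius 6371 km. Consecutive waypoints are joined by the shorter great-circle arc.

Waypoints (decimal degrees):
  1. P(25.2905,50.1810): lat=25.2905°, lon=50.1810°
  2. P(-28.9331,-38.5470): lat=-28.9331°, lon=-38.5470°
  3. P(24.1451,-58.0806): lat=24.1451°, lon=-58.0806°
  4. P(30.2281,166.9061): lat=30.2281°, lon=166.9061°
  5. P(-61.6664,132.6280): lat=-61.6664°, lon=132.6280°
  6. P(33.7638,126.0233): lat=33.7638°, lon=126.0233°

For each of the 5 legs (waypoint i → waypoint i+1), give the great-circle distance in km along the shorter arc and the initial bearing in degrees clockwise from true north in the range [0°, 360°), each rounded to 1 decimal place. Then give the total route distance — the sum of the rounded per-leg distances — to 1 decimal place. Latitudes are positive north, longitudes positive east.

Leg 1: dist=11219.7 km, bearing=243.0°
Leg 2: dist=6260.9 km, bearing=338.5°
Leg 3: dist=12297.2 km, bearing=319.3°
Leg 4: dist=10673.1 km, bearing=195.6°
Leg 5: dist=10628.1 km, bearing=354.5°
Total: 51079.0 km

Leg 1: φ1=0.4414025, φ2=-0.5049779, Δφ=-0.9463804, Δλ=-1.5485957 rad; a=sin²(Δφ/2)+cosφ1·cosφ2·sin²(Δλ/2)=0.5945560947; c=2·atan2(√a, √(1-a))=1.761054269; dist=6371·c=11219.677 ≈ 11219.7 km; running total=11219.7 km
Leg 1 bearing: y=sinΔλ·cosφ2=-0.87496952, x=cosφ1·sinφ2-sinφ1·cosφ2·cosΔλ=-0.44571843; θ=atan2(y, x)=-116.9948° <0 so +360° → 243.0052° ≈ 243.0°
Leg 2: φ1=-0.5049779, φ2=0.4214115, Δφ=0.9263894, Δλ=-0.3409256 rad; a=sin²(Δφ/2)+cosφ1·cosφ2·sin²(Δλ/2)=0.2226197593; c=2·atan2(√a, √(1-a))=0.982721268; dist=6371·c=6260.917 ≈ 6260.9 km; running total=17480.6 km
Leg 2 bearing: y=sinΔλ·cosφ2=-0.30510730, x=cosφ1·sinφ2-sinφ1·cosφ2·cosΔλ=0.77404802; θ=atan2(y, x)=-21.5129° <0 so +360° → 338.4871° ≈ 338.5°
Leg 3: φ1=0.4214115, φ2=0.5275799, Δφ=0.1061684, Δλ=3.9267587 rad; a=sin²(Δφ/2)+cosφ1·cosφ2·sin²(Δλ/2)=0.6758524884; c=2·atan2(√a, √(1-a))=1.930188149; dist=6371·c=12297.229 ≈ 12297.2 km; running total=29777.8 km
Leg 3 bearing: y=sinΔλ·cosφ2=-0.61081822, x=cosφ1·sinφ2-sinφ1·cosφ2·cosΔλ=0.70936924; θ=atan2(y, x)=-40.7308° <0 so +360° → 319.2692° ≈ 319.3°
Leg 4: φ1=0.5275799, φ2=-1.0762817, Δφ=-1.6038616, Δλ=-0.5982657 rad; a=sin²(Δφ/2)+cosφ1·cosφ2·sin²(Δλ/2)=0.5521415384; c=2·atan2(√a, √(1-a))=1.675269347; dist=6371·c=10673.141 ≈ 10673.1 km; running total=40450.9 km
Leg 4 bearing: y=sinΔλ·cosφ2=-0.26730210, x=cosφ1·sinφ2-sinφ1·cosφ2·cosΔλ=-0.95795335; θ=atan2(y, x)=-164.4091° <0 so +360° → 195.5909° ≈ 195.6°
Leg 5: φ1=-1.0762817, φ2=0.5892895, Δφ=1.6655712, Δλ=-0.1152738 rad; a=sin²(Δφ/2)+cosφ1·cosφ2·sin²(Δλ/2)=0.5486257923; c=2·atan2(√a, √(1-a))=1.668201866; dist=6371·c=10628.114 ≈ 10628.1 km; running total=51079.0 km
Leg 5 bearing: y=sinΔλ·cosφ2=-0.09561911, x=cosφ1·sinφ2-sinφ1·cosφ2·cosΔλ=0.99065590; θ=atan2(y, x)=-5.5132° <0 so +360° → 354.4868° ≈ 354.5°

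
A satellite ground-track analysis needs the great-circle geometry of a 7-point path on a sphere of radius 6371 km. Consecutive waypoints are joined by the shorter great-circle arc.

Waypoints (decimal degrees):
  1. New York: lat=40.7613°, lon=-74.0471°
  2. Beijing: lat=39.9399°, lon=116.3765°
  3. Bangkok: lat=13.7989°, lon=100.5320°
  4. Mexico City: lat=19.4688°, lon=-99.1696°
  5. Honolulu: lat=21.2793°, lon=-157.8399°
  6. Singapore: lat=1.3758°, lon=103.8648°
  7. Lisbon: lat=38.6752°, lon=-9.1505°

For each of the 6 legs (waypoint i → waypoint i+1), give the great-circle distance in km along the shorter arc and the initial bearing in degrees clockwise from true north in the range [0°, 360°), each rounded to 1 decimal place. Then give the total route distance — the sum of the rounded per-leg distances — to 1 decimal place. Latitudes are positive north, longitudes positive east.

Leg 1: φ1=0.7114189, φ2=0.6970828, Δφ=-0.0143361, Δλ=3.3235188 rad; a=sin²(Δφ/2)+cosφ1·cosφ2·sin²(Δλ/2)=0.5759996078; c=2·atan2(√a, √(1-a))=1.723387005; dist=6371·c=10979.699 ≈ 10979.7 km; running total=10979.7 km
Leg 1 bearing: y=sinΔλ·cosφ2=-0.13871794, x=cosφ1·sinφ2-sinφ1·cosφ2·cosΔλ=0.97859776; θ=atan2(y, x)=-8.0680° <0 so +360° → 351.9320° ≈ 351.9°
Leg 2: φ1=0.6970828, φ2=0.2408362, Δφ=-0.4562465, Δλ=-0.2765387 rad; a=sin²(Δφ/2)+cosφ1·cosφ2·sin²(Δλ/2)=0.0652886224; c=2·atan2(√a, √(1-a))=0.516763559; dist=6371·c=3292.301 ≈ 3292.3 km; running total=14272.0 km
Leg 2 bearing: y=sinΔλ·cosφ2=-0.26514761, x=cosφ1·sinφ2-sinφ1·cosφ2·cosΔλ=-0.41689425; θ=atan2(y, x)=-147.5434° <0 so +360° → 212.4566° ≈ 212.5°
Leg 3: φ1=0.2408362, φ2=0.3397947, Δφ=0.0989584, Δλ=-3.4854504 rad; a=sin²(Δφ/2)+cosφ1·cosφ2·sin²(Δλ/2)=0.8912589172; c=2·atan2(√a, √(1-a))=2.469495812; dist=6371·c=15733.158 ≈ 15733.2 km; running total=30005.2 km
Leg 3 bearing: y=sinΔλ·cosφ2=0.31784599, x=cosφ1·sinφ2-sinφ1·cosφ2·cosΔλ=0.53538749; θ=atan2(y, x)=30.6965° ≈ 30.7°
Leg 4: φ1=0.3397947, φ2=0.3713938, Δφ=0.0315992, Δλ=-1.0239899 rad; a=sin²(Δφ/2)+cosφ1·cosφ2·sin²(Δλ/2)=0.2111168056; c=2·atan2(√a, √(1-a))=0.954806886; dist=6371·c=6083.075 ≈ 6083.1 km; running total=36088.3 km
Leg 4 bearing: y=sinΔλ·cosφ2=-0.79595283, x=cosφ1·sinφ2-sinφ1·cosφ2·cosΔλ=0.18067951; θ=atan2(y, x)=-77.2107° <0 so +360° → 282.7893° ≈ 282.8°
Leg 5: φ1=0.3713938, φ2=0.0240122, Δφ=-0.3473816, Δλ=4.5676087 rad; a=sin²(Δφ/2)+cosφ1·cosφ2·sin²(Δλ/2)=0.5628431967; c=2·atan2(√a, √(1-a))=1.696816008; dist=6371·c=10810.415 ≈ 10810.4 km; running total=46898.7 km
Leg 5 bearing: y=sinΔλ·cosφ2=-0.98925236, x=cosφ1·sinφ2-sinφ1·cosφ2·cosΔλ=0.07471741; θ=atan2(y, x)=-85.6807° <0 so +360° → 274.3193° ≈ 274.3°
Leg 6: φ1=0.0240122, φ2=0.6750096, Δφ=0.6509973, Δλ=-1.9724891 rad; a=sin²(Δφ/2)+cosφ1·cosφ2·sin²(Δλ/2)=0.6450720725; c=2·atan2(√a, √(1-a))=1.865173786; dist=6371·c=11883.022 ≈ 11883.0 km; running total=58781.7 km
Leg 6 bearing: y=sinΔλ·cosφ2=-0.71855754, x=cosφ1·sinφ2-sinφ1·cosφ2·cosΔλ=0.63205334; θ=atan2(y, x)=-48.6647° <0 so +360° → 311.3353° ≈ 311.3°

Leg 1: dist=10979.7 km, bearing=351.9°
Leg 2: dist=3292.3 km, bearing=212.5°
Leg 3: dist=15733.2 km, bearing=30.7°
Leg 4: dist=6083.1 km, bearing=282.8°
Leg 5: dist=10810.4 km, bearing=274.3°
Leg 6: dist=11883.0 km, bearing=311.3°
Total: 58781.7 km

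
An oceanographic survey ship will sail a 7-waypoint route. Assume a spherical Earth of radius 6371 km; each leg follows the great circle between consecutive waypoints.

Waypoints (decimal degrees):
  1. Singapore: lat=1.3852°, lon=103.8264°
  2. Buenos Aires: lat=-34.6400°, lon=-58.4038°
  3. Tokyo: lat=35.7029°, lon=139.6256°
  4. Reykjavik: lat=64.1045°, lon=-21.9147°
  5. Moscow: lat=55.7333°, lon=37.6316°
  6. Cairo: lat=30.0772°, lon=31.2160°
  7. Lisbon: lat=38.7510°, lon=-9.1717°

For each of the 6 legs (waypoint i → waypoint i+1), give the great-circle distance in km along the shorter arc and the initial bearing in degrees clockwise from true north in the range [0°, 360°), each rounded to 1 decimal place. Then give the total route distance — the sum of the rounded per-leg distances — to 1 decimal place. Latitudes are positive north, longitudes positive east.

Leg 1: dist=15883.6 km, bearing=204.6°
Leg 2: dist=18374.4 km, bearing=279.3°
Leg 3: dist=8798.8 km, bearing=351.9°
Leg 4: dist=3309.6 km, bearing=77.9°
Leg 5: dist=2897.4 km, bearing=192.7°
Leg 6: dist=3795.5 km, bearing=295.8°
Total: 53059.3 km

Leg 1: φ1=0.0241763, φ2=-0.6045821, Δφ=-0.6287584, Δλ=-2.8314511 rad; a=sin²(Δφ/2)+cosφ1·cosφ2·sin²(Δλ/2)=0.8984995487; c=2·atan2(√a, √(1-a))=2.493106586; dist=6371·c=15883.582 ≈ 15883.6 km; running total=15883.6 km
Leg 1 bearing: y=sinΔλ·cosφ2=-0.25109474, x=cosφ1·sinφ2-sinφ1·cosφ2·cosΔλ=-0.54931218; θ=atan2(y, x)=-155.4345° <0 so +360° → 204.5655° ≈ 204.6°
Leg 2: φ1=-0.6045821, φ2=0.6231332, Δφ=1.2277152, Δλ=3.4562650 rad; a=sin²(Δφ/2)+cosφ1·cosφ2·sin²(Δλ/2)=0.9835111623; c=2·atan2(√a, √(1-a))=2.884063856; dist=6371·c=18374.371 ≈ 18374.4 km; running total=34258.0 km
Leg 2 bearing: y=sinΔλ·cosφ2=-0.25133474, x=cosφ1·sinφ2-sinφ1·cosφ2·cosΔλ=0.04121493; θ=atan2(y, x)=-80.6873° <0 so +360° → 279.3127° ≈ 279.3°
Leg 3: φ1=0.6231332, φ2=1.1188346, Δφ=0.4957014, Δλ=-2.8194101 rad; a=sin²(Δφ/2)+cosφ1·cosφ2·sin²(Δλ/2)=0.4057076615; c=2·atan2(√a, √(1-a))=1.381075563; dist=6371·c=8798.832 ≈ 8798.8 km; running total=43056.8 km
Leg 3 bearing: y=sinΔλ·cosφ2=-0.13828548, x=cosφ1·sinφ2-sinφ1·cosφ2·cosΔλ=0.97227205; θ=atan2(y, x)=-8.0948° <0 so +360° → 351.9052° ≈ 351.9°
Leg 4: φ1=1.1188346, φ2=0.9727296, Δφ=-0.1461050, Δλ=1.0392790 rad; a=sin²(Δφ/2)+cosφ1·cosφ2·sin²(Δλ/2)=0.0659608790; c=2·atan2(√a, √(1-a))=0.519478385; dist=6371·c=3309.597 ≈ 3309.6 km; running total=46366.4 km
Leg 4 bearing: y=sinΔλ·cosφ2=0.48536747, x=cosφ1·sinφ2-sinφ1·cosφ2·cosΔλ=0.10420452; θ=atan2(y, x)=77.8830° ≈ 77.9°
Leg 5: φ1=0.9727296, φ2=0.5249462, Δφ=-0.4477834, Δλ=-0.1119733 rad; a=sin²(Δφ/2)+cosφ1·cosφ2·sin²(Δλ/2)=0.0508211249; c=2·atan2(√a, √(1-a))=0.454779859; dist=6371·c=2897.402 ≈ 2897.4 km; running total=49263.8 km
Leg 5 bearing: y=sinΔλ·cosφ2=-0.09669388, x=cosφ1·sinφ2-sinφ1·cosφ2·cosΔλ=-0.42848996; θ=atan2(y, x)=-167.2835° <0 so +360° → 192.7165° ≈ 192.7°
Leg 6: φ1=0.5249462, φ2=0.6763325, Δφ=0.1513864, Δλ=-0.7048983 rad; a=sin²(Δφ/2)+cosφ1·cosφ2·sin²(Δλ/2)=0.0861362232; c=2·atan2(√a, √(1-a))=0.595750590; dist=6371·c=3795.527 ≈ 3795.5 km; running total=53059.3 km
Leg 6 bearing: y=sinΔλ·cosφ2=-0.50532407, x=cosφ1·sinφ2-sinφ1·cosφ2·cosΔλ=0.24395632; θ=atan2(y, x)=-64.2300° <0 so +360° → 295.7700° ≈ 295.8°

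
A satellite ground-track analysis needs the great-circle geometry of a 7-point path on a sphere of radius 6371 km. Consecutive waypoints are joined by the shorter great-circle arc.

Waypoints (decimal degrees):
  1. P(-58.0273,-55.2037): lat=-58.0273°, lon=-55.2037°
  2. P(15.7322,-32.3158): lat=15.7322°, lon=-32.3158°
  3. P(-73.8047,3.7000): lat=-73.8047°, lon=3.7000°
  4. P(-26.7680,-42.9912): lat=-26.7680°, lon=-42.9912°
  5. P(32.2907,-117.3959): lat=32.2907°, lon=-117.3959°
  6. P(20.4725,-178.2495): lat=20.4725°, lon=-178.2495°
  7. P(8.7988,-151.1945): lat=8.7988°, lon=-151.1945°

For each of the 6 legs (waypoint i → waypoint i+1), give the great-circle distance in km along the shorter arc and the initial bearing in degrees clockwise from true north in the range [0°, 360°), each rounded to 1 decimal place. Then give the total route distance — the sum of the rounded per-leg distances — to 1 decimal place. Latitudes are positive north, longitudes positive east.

Leg 1: dist=8466.4 km, bearing=22.7°
Leg 2: dist=10283.1 km, bearing=170.6°
Leg 3: dist=5881.3 km, bearing=305.4°
Leg 4: dist=10247.7 km, bearing=305.4°
Leg 5: dist=6123.6 km, bearing=273.6°
Leg 6: dist=3179.9 km, bearing=110.1°
Total: 44182.0 km

Leg 1: φ1=-1.0127674, φ2=0.2745787, Δφ=1.2873461, Δλ=0.3994692 rad; a=sin²(Δφ/2)+cosφ1·cosφ2·sin²(Δλ/2)=0.3802292306; c=2·atan2(√a, √(1-a))=1.328902712; dist=6371·c=8466.439 ≈ 8466.4 km; running total=8466.4 km
Leg 1 bearing: y=sinΔλ·cosφ2=0.37435992, x=cosφ1·sinφ2-sinφ1·cosφ2·cosΔλ=0.89580941; θ=atan2(y, x)=22.6801° ≈ 22.7°
Leg 2: φ1=0.2745787, φ2=-1.2881350, Δφ=-1.5627137, Δλ=0.6285943 rad; a=sin²(Δφ/2)+cosφ1·cosφ2·sin²(Δλ/2)=0.5216165401; c=2·atan2(√a, √(1-a))=1.614042886; dist=6371·c=10283.067 ≈ 10283.1 km; running total=18749.5 km
Leg 2 bearing: y=sinΔλ·cosφ2=0.16400277, x=cosφ1·sinφ2-sinφ1·cosφ2·cosΔλ=-0.98551205; θ=atan2(y, x)=170.5518° ≈ 170.6°
Leg 3: φ1=-1.2881350, φ2=-0.4671897, Δφ=0.8209453, Δλ=-0.8149152 rad; a=sin²(Δφ/2)+cosφ1·cosφ2·sin²(Δλ/2)=0.1983404915; c=2·atan2(√a, √(1-a))=0.923139960; dist=6371·c=5881.325 ≈ 5881.3 km; running total=24630.8 km
Leg 3 bearing: y=sinΔλ·cosφ2=-0.64968875, x=cosφ1·sinφ2-sinφ1·cosφ2·cosΔλ=0.46250480; θ=atan2(y, x)=-54.5534° <0 so +360° → 305.4466° ≈ 305.4°
Leg 4: φ1=-0.4671897, φ2=0.5635790, Δφ=1.0307688, Δλ=-1.2986070 rad; a=sin²(Δφ/2)+cosφ1·cosφ2·sin²(Δλ/2)=0.5188446335; c=2·atan2(√a, √(1-a))=1.608494522; dist=6371·c=10247.719 ≈ 10247.7 km; running total=34878.5 km
Leg 4 bearing: y=sinΔλ·cosφ2=-0.81422673, x=cosφ1·sinφ2-sinφ1·cosφ2·cosΔλ=0.57932232; θ=atan2(y, x)=-54.5681° <0 so +360° → 305.4319° ≈ 305.4°
Leg 5: φ1=0.5635790, φ2=0.3573125, Δφ=-0.2062665, Δλ=-1.0620957 rad; a=sin²(Δφ/2)+cosφ1·cosφ2·sin²(Δλ/2)=0.2137186876; c=2·atan2(√a, √(1-a))=0.961168189; dist=6371·c=6123.603 ≈ 6123.6 km; running total=41002.1 km
Leg 5 bearing: y=sinΔλ·cosφ2=-0.81821567, x=cosφ1·sinφ2-sinφ1·cosφ2·cosΔλ=0.05191485; θ=atan2(y, x)=-86.3695° <0 so +360° → 273.6305° ≈ 273.6°
Leg 6: φ1=0.3573125, φ2=0.1535680, Δφ=-0.2037445, Δλ=0.4721988 rad; a=sin²(Δφ/2)+cosφ1·cosφ2·sin²(Δλ/2)=0.0609979292; c=2·atan2(√a, √(1-a))=0.499119947; dist=6371·c=3179.893 ≈ 3179.9 km; running total=44182.0 km
Leg 6 bearing: y=sinΔλ·cosφ2=0.44949278, x=cosφ1·sinφ2-sinφ1·cosφ2·cosΔλ=-0.16451433; θ=atan2(y, x)=110.1026° ≈ 110.1°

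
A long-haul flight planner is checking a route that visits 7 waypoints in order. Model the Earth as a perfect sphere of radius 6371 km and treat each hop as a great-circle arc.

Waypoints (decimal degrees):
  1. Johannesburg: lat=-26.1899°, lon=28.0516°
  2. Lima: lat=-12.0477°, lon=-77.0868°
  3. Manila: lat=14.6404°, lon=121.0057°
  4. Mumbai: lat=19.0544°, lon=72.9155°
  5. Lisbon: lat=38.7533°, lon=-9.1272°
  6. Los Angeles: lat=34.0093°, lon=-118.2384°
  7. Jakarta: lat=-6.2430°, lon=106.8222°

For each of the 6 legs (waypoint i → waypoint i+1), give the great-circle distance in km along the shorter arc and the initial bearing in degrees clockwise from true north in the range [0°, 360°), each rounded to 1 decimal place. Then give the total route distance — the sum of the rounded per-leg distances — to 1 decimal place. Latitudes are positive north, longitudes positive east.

Leg 1: φ1=-0.4571000, φ2=-0.2102720, Δφ=0.2468280, Δλ=-1.8350113 rad; a=sin²(Δφ/2)+cosφ1·cosφ2·sin²(Δλ/2)=0.5685292218; c=2·atan2(√a, √(1-a))=1.708287546; dist=6371·c=10883.500 ≈ 10883.5 km; running total=10883.5 km
Leg 1 bearing: y=sinΔλ·cosφ2=-0.94403634, x=cosφ1·sinφ2-sinφ1·cosφ2·cosΔλ=-0.30001729; θ=atan2(y, x)=-107.6304° <0 so +360° → 252.3696° ≈ 252.4°
Leg 2: φ1=-0.2102720, φ2=0.2555232, Δφ=0.4657952, Δλ=3.4573663 rad; a=sin²(Δφ/2)+cosφ1·cosφ2·sin²(Δλ/2)=0.9760958920; c=2·atan2(√a, √(1-a))=2.831128208; dist=6371·c=18037.118 ≈ 18037.1 km; running total=28920.6 km
Leg 2 bearing: y=sinΔλ·cosφ2=-0.30046875, x=cosφ1·sinφ2-sinφ1·cosφ2·cosΔλ=0.05522079; θ=atan2(y, x)=-79.5863° <0 so +360° → 280.4137° ≈ 280.4°
Leg 3: φ1=0.2555232, φ2=0.3325620, Δφ=0.0770388, Δλ=-0.8393323 rad; a=sin²(Δφ/2)+cosφ1·cosφ2·sin²(Δλ/2)=0.1533115602; c=2·atan2(√a, √(1-a))=0.804631409; dist=6371·c=5126.307 ≈ 5126.3 km; running total=34046.9 km
Leg 3 bearing: y=sinΔλ·cosφ2=-0.70342202, x=cosφ1·sinφ2-sinφ1·cosφ2·cosΔλ=0.15628808; θ=atan2(y, x)=-77.4734° <0 so +360° → 282.5266° ≈ 282.5°
Leg 4: φ1=0.3325620, φ2=0.6763727, Δφ=0.3438107, Δλ=-1.4319152 rad; a=sin²(Δφ/2)+cosφ1·cosφ2·sin²(Δλ/2)=0.3467997731; c=2·atan2(√a, √(1-a))=1.259387030; dist=6371·c=8023.555 ≈ 8023.6 km; running total=42070.5 km
Leg 4 bearing: y=sinΔλ·cosφ2=-0.77233967, x=cosφ1·sinφ2-sinφ1·cosφ2·cosΔλ=0.55642627; θ=atan2(y, x)=-54.2294° <0 so +360° → 305.7706° ≈ 305.8°
Leg 5: φ1=0.6763727, φ2=0.5935743, Δφ=-0.0827984, Δλ=-1.9043497 rad; a=sin²(Δφ/2)+cosφ1·cosφ2·sin²(Δλ/2)=0.4307645208; c=2·atan2(√a, √(1-a))=1.431878994; dist=6371·c=9122.501 ≈ 9122.5 km; running total=51193.0 km
Leg 5 bearing: y=sinΔλ·cosφ2=-0.78325934, x=cosφ1·sinφ2-sinφ1·cosφ2·cosΔλ=0.60607805; θ=atan2(y, x)=-52.2677° <0 so +360° → 307.7323° ≈ 307.7°
Leg 6: φ1=0.5935743, φ2=-0.1089609, Δφ=-0.7025352, Δλ=3.9280485 rad; a=sin²(Δφ/2)+cosφ1·cosφ2·sin²(Δλ/2)=0.8214427447; c=2·atan2(√a, √(1-a))=2.269055807; dist=6371·c=14456.155 ≈ 14456.2 km; running total=65649.2 km
Leg 6 bearing: y=sinΔλ·cosφ2=-0.70365643, x=cosφ1·sinφ2-sinφ1·cosφ2·cosΔλ=0.30259853; θ=atan2(y, x)=-66.7305° <0 so +360° → 293.2695° ≈ 293.3°

Leg 1: dist=10883.5 km, bearing=252.4°
Leg 2: dist=18037.1 km, bearing=280.4°
Leg 3: dist=5126.3 km, bearing=282.5°
Leg 4: dist=8023.6 km, bearing=305.8°
Leg 5: dist=9122.5 km, bearing=307.7°
Leg 6: dist=14456.2 km, bearing=293.3°
Total: 65649.2 km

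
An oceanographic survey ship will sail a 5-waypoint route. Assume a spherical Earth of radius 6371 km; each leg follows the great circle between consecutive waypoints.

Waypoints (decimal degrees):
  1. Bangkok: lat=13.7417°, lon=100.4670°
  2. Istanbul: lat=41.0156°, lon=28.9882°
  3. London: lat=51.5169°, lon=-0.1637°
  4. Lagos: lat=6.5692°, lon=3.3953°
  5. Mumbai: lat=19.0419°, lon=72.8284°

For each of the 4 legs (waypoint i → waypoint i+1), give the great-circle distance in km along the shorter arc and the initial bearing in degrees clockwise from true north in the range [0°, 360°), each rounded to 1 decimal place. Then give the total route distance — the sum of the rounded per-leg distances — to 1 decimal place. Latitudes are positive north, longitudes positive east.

Leg 1: dist=7464.0 km, bearing=309.1°
Leg 2: dist=2503.6 km, bearing=307.7°
Leg 3: dist=5008.7 km, bearing=175.0°
Leg 4: dist=7611.9 km, bearing=72.1°
Total: 22588.2 km

Leg 1: φ1=0.2398379, φ2=0.7158573, Δφ=0.4760194, Δλ=-1.2475404 rad; a=sin²(Δφ/2)+cosφ1·cosφ2·sin²(Δλ/2)=0.3056435632; c=2·atan2(√a, √(1-a))=1.171562133; dist=6371·c=7464.022 ≈ 7464.0 km; running total=7464.0 km
Leg 1 bearing: y=sinΔλ·cosφ2=-0.71545089, x=cosφ1·sinφ2-sinφ1·cosφ2·cosΔλ=0.58054485; θ=atan2(y, x)=-50.9428° <0 so +360° → 309.0572° ≈ 309.1°
Leg 2: φ1=0.7158573, φ2=0.8991395, Δφ=0.1832823, Δλ=-0.5087966 rad; a=sin²(Δφ/2)+cosφ1·cosφ2·sin²(Δλ/2)=0.0381121330; c=2·atan2(√a, √(1-a))=0.392970232; dist=6371·c=2503.613 ≈ 2503.6 km; running total=9967.6 km
Leg 2 bearing: y=sinΔλ·cosφ2=-0.30313102, x=cosφ1·sinφ2-sinφ1·cosφ2·cosΔλ=0.23398713; θ=atan2(y, x)=-52.3354° <0 so +360° → 307.6646° ≈ 307.7°
Leg 3: φ1=0.8991395, φ2=0.1146542, Δφ=-0.7844854, Δλ=0.0621163 rad; a=sin²(Δφ/2)+cosφ1·cosφ2·sin²(Δλ/2)=0.1467201576; c=2·atan2(√a, √(1-a))=0.786171576; dist=6371·c=5008.699 ≈ 5008.7 km; running total=14976.3 km
Leg 3 bearing: y=sinΔλ·cosφ2=0.06166876, x=cosφ1·sinφ2-sinφ1·cosφ2·cosΔλ=-0.70496126; θ=atan2(y, x)=175.0006° ≈ 175.0°
Leg 4: φ1=0.1146542, φ2=0.3323439, Δφ=0.2176897, Δλ=1.2118362 rad; a=sin²(Δφ/2)+cosφ1·cosφ2·sin²(Δλ/2)=0.3163887243; c=2·atan2(√a, √(1-a))=1.194775149; dist=6371·c=7611.912 ≈ 7611.9 km; running total=22588.2 km
Leg 4 bearing: y=sinΔλ·cosφ2=0.88503057, x=cosφ1·sinφ2-sinφ1·cosφ2·cosΔλ=0.28612670; θ=atan2(y, x)=72.0842° ≈ 72.1°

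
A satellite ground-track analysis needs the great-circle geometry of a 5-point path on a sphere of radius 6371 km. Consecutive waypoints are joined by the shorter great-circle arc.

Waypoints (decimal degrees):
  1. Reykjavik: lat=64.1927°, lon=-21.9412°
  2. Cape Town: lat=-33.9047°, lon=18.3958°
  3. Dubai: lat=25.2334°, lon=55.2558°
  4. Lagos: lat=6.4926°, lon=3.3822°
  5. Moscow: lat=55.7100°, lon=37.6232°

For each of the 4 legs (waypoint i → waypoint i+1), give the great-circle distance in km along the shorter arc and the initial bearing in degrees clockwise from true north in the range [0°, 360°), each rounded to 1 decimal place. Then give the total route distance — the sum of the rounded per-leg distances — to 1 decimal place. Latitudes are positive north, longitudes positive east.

Leg 1: dist=11464.9 km, bearing=146.5°
Leg 2: dist=7641.5 km, bearing=35.6°
Leg 3: dist=5883.0 km, bearing=258.5°
Leg 4: dist=6250.1 km, bearing=22.4°
Total: 31239.5 km

Leg 1: φ1=1.1203740, φ2=-0.5917486, Δφ=-1.7121226, Δλ=0.7040135 rad; a=sin²(Δφ/2)+cosφ1·cosφ2·sin²(Δλ/2)=0.6133802699; c=2·atan2(√a, √(1-a))=1.799546611; dist=6371·c=11464.911 ≈ 11464.9 km; running total=11464.9 km
Leg 1 bearing: y=sinΔλ·cosφ2=0.53722252, x=cosφ1·sinφ2-sinφ1·cosφ2·cosΔλ=-0.81238637; θ=atan2(y, x)=146.5238° ≈ 146.5°
Leg 2: φ1=-0.5917486, φ2=0.4404059, Δφ=1.0321546, Δλ=0.6433284 rad; a=sin²(Δφ/2)+cosφ1·cosφ2·sin²(Δλ/2)=0.3185528253; c=2·atan2(√a, √(1-a))=1.199424214; dist=6371·c=7641.532 ≈ 7641.5 km; running total=19106.4 km
Leg 2 bearing: y=sinΔλ·cosφ2=0.54262220, x=cosφ1·sinφ2-sinφ1·cosφ2·cosΔλ=0.75754131; θ=atan2(y, x)=35.6138° ≈ 35.6°
Leg 3: φ1=0.4404059, φ2=0.1133172, Δφ=-0.3270887, Δλ=-0.9053651 rad; a=sin²(Δφ/2)+cosφ1·cosφ2·sin²(Δλ/2)=0.1984459210; c=2·atan2(√a, √(1-a))=0.923404334; dist=6371·c=5883.009 ≈ 5883.0 km; running total=24989.4 km
Leg 3 bearing: y=sinΔλ·cosφ2=-0.78160542, x=cosφ1·sinφ2-sinφ1·cosφ2·cosΔλ=-0.15922788; θ=atan2(y, x)=-101.5147° <0 so +360° → 258.4853° ≈ 258.5°
Leg 4: φ1=0.1133172, φ2=0.9723229, Δφ=0.8590057, Δλ=0.5976182 rad; a=sin²(Δφ/2)+cosφ1·cosφ2·sin²(Δλ/2)=0.2219147235; c=2·atan2(√a, √(1-a))=0.981025531; dist=6371·c=6250.114 ≈ 6250.1 km; running total=31239.5 km
Leg 4 bearing: y=sinΔλ·cosφ2=0.31700093, x=cosφ1·sinφ2-sinφ1·cosφ2·cosΔλ=0.76823481; θ=atan2(y, x)=22.4228° ≈ 22.4°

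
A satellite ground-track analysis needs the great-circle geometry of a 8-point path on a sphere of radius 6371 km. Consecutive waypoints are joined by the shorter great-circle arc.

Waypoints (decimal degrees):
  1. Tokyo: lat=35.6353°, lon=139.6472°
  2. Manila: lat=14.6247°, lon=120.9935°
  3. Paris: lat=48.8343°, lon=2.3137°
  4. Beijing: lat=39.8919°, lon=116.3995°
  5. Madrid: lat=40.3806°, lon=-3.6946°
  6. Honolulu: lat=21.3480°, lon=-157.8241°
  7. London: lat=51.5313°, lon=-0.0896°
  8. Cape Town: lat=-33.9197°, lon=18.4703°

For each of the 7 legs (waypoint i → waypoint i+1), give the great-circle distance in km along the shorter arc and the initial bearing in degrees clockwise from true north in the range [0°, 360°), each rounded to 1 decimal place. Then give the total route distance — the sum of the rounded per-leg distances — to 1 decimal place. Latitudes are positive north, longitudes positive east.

Leg 1: dist=2985.4 km, bearing=223.3°
Leg 2: dist=10745.6 km, bearing=324.5°
Leg 3: dist=8221.4 km, bearing=46.8°
Leg 4: dist=9225.5 km, bearing=318.4°
Leg 5: dist=12647.0 km, bearing=333.6°
Leg 6: dist=11625.2 km, bearing=14.1°
Leg 7: dist=9673.1 km, bearing=164.7°
Total: 65123.2 km

Leg 1: φ1=0.6219533, φ2=0.2552492, Δφ=-0.3667041, Δλ=-0.3255685 rad; a=sin²(Δφ/2)+cosφ1·cosφ2·sin²(Δλ/2)=0.0538983619; c=2·atan2(√a, √(1-a))=0.468595968; dist=6371·c=2985.425 ≈ 2985.4 km; running total=2985.4 km
Leg 1 bearing: y=sinΔλ·cosφ2=-0.30948453, x=cosφ1·sinφ2-sinφ1·cosφ2·cosΔλ=-0.32892649; θ=atan2(y, x)=-136.7443° <0 so +360° → 223.2557° ≈ 223.3°
Leg 2: φ1=0.2552492, φ2=0.8523193, Δφ=0.5970702, Δλ=-2.0713533 rad; a=sin²(Δφ/2)+cosφ1·cosφ2·sin²(Δλ/2)=0.5577945513; c=2·atan2(√a, √(1-a))=1.686644384; dist=6371·c=10745.611 ≈ 10745.6 km; running total=13731.0 km
Leg 2 bearing: y=sinΔλ·cosφ2=-0.57748314, x=cosφ1·sinφ2-sinφ1·cosφ2·cosΔλ=0.80817843; θ=atan2(y, x)=-35.5477° <0 so +360° → 324.4523° ≈ 324.5°
Leg 3: φ1=0.8523193, φ2=0.6962450, Δφ=-0.1560743, Δλ=1.9911728 rad; a=sin²(Δφ/2)+cosφ1·cosφ2·sin²(Δλ/2)=0.3616502610; c=2·atan2(√a, √(1-a))=1.290438546; dist=6371·c=8221.384 ≈ 8221.4 km; running total=21952.4 km
Leg 3 bearing: y=sinΔλ·cosφ2=0.70045497, x=cosφ1·sinφ2-sinφ1·cosφ2·cosΔλ=0.65787555; θ=atan2(y, x)=46.7955° ≈ 46.8°
Leg 4: φ1=0.6962450, φ2=0.7047744, Δφ=0.0085294, Δλ=-2.0960375 rad; a=sin²(Δφ/2)+cosφ1·cosφ2·sin²(Δλ/2)=0.4387809206; c=2·atan2(√a, √(1-a))=1.448050172; dist=6371·c=9225.528 ≈ 9225.5 km; running total=31177.9 km
Leg 4 bearing: y=sinΔλ·cosφ2=-0.65907510, x=cosφ1·sinφ2-sinφ1·cosφ2·cosΔλ=0.74204374; θ=atan2(y, x)=-41.6111° <0 so +360° → 318.3889° ≈ 318.4°
Leg 5: φ1=0.7047744, φ2=0.3725929, Δφ=-0.3321815, Δλ=-2.6900672 rad; a=sin²(Δφ/2)+cosφ1·cosφ2·sin²(Δλ/2)=0.7012726409; c=2·atan2(√a, √(1-a))=1.985091992; dist=6371·c=12647.021 ≈ 12647.0 km; running total=43824.9 km
Leg 5 bearing: y=sinΔλ·cosφ2=-0.40639989, x=cosφ1·sinφ2-sinφ1·cosφ2·cosΔλ=0.82024169; θ=atan2(y, x)=-26.3567° <0 so +360° → 333.6433° ≈ 333.6°
Leg 6: φ1=0.3725929, φ2=0.8993909, Δφ=0.5267980, Δλ=2.7529864 rad; a=sin²(Δφ/2)+cosφ1·cosφ2·sin²(Δλ/2)=0.6255920775; c=2·atan2(√a, √(1-a))=1.824699765; dist=6371·c=11625.162 ≈ 11625.2 km; running total=55450.1 km
Leg 6 bearing: y=sinΔλ·cosφ2=0.23570814, x=cosφ1·sinφ2-sinφ1·cosφ2·cosΔλ=0.93880147; θ=atan2(y, x)=14.0941° ≈ 14.1°
Leg 7: φ1=0.8993909, φ2=-0.5920104, Δφ=-1.4914013, Δλ=0.3239314 rad; a=sin²(Δφ/2)+cosφ1·cosφ2·sin²(Δλ/2)=0.4737681301; c=2·atan2(√a, √(1-a))=1.518308490; dist=6371·c=9673.143 ≈ 9673.1 km; running total=65123.2 km
Leg 7 bearing: y=sinΔλ·cosφ2=0.26412846, x=cosφ1·sinφ2-sinφ1·cosφ2·cosΔλ=-0.96305956; θ=atan2(y, x)=164.6632° ≈ 164.7°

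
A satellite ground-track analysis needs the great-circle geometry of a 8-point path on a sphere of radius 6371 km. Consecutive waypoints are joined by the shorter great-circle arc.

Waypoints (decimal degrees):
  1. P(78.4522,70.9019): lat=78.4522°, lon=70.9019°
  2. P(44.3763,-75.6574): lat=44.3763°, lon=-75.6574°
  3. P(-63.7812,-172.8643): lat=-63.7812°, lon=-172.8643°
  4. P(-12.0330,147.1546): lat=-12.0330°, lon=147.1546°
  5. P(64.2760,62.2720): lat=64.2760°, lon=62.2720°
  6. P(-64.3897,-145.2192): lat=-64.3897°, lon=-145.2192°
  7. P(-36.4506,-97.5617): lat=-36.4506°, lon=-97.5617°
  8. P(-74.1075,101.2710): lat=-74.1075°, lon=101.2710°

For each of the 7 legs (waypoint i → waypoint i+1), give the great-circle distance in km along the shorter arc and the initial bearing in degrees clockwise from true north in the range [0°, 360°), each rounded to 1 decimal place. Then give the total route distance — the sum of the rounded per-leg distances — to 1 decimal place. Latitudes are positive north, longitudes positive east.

Leg 1: dist=6175.9 km, bearing=331.5°
Leg 2: dist=14659.7 km, bearing=216.0°
Leg 3: dist=6537.6 km, bearing=312.7°
Leg 4: dist=10966.5 km, bearing=334.1°
Leg 5: dist=18701.3 km, bearing=103.0°
Leg 6: dist=4409.0 km, bearing=68.7°
Leg 7: dist=7641.2 km, bearing=185.4°
Total: 69091.2 km

Leg 1: φ1=1.3692492, φ2=0.7745125, Δφ=-0.5947367, Δλ=-2.5579423 rad; a=sin²(Δφ/2)+cosφ1·cosφ2·sin²(Δλ/2)=0.2170934916; c=2·atan2(√a, √(1-a))=0.969377374; dist=6371·c=6175.903 ≈ 6175.9 km; running total=6175.9 km
Leg 1 bearing: y=sinΔλ·cosφ2=-0.39388651, x=cosφ1·sinφ2-sinφ1·cosφ2·cosΔλ=0.72436803; θ=atan2(y, x)=-28.5358° <0 so +360° → 331.4642° ≈ 331.5°
Leg 2: φ1=0.7745125, φ2=-1.1131919, Δφ=-1.8877045, Δλ=-1.6965805 rad; a=sin²(Δφ/2)+cosφ1·cosφ2·sin²(Δλ/2)=0.8335139623; c=2·atan2(√a, √(1-a))=2.301008766; dist=6371·c=14659.727 ≈ 14659.7 km; running total=20835.6 km
Leg 2 bearing: y=sinΔλ·cosφ2=-0.43830984, x=cosφ1·sinφ2-sinφ1·cosφ2·cosΔλ=-0.60246015; θ=atan2(y, x)=-143.9629° <0 so +360° → 216.0371° ≈ 216.0°
Leg 3: φ1=-1.1131919, φ2=-0.2100155, Δφ=0.9031765, Δλ=5.5853835 rad; a=sin²(Δφ/2)+cosφ1·cosφ2·sin²(Δλ/2)=0.2409401532; c=2·atan2(√a, √(1-a))=1.026145240; dist=6371·c=6537.571 ≈ 6537.6 km; running total=27373.2 km
Leg 3 bearing: y=sinΔλ·cosφ2=-0.62841691, x=cosφ1·sinφ2-sinφ1·cosφ2·cosΔλ=0.58021046; θ=atan2(y, x)=-47.2840° <0 so +360° → 312.7160° ≈ 312.7°
Leg 4: φ1=-0.2100155, φ2=1.1218278, Δφ=1.3318433, Δλ=-1.4814808 rad; a=sin²(Δφ/2)+cosφ1·cosφ2·sin²(Δλ/2)=0.5749750831; c=2·atan2(√a, √(1-a))=1.721314196; dist=6371·c=10966.493 ≈ 10966.5 km; running total=38339.7 km
Leg 4 bearing: y=sinΔλ·cosφ2=-0.43230643, x=cosφ1·sinφ2-sinφ1·cosφ2·cosΔλ=0.88917158; θ=atan2(y, x)=-25.9286° <0 so +360° → 334.0714° ≈ 334.1°
Leg 5: φ1=1.1218278, φ2=-1.1238123, Δφ=-2.2456401, Δλ=-3.6214046 rad; a=sin²(Δφ/2)+cosφ1·cosφ2·sin²(Δλ/2)=0.9894066424; c=2·atan2(√a, √(1-a))=2.935379397; dist=6371·c=18701.302 ≈ 18701.3 km; running total=57041.0 km
Leg 5 bearing: y=sinΔλ·cosφ2=0.19953096, x=cosφ1·sinφ2-sinφ1·cosφ2·cosΔλ=-0.04595594; θ=atan2(y, x)=102.9702° ≈ 103.0°
Leg 6: φ1=-1.1238123, φ2=-0.6361830, Δφ=0.4876293, Δλ=0.8317803 rad; a=sin²(Δφ/2)+cosφ1·cosφ2·sin²(Δλ/2)=0.1150262497; c=2·atan2(√a, √(1-a))=0.692037453; dist=6371·c=4408.971 ≈ 4409.0 km; running total=61450.0 km
Leg 6 bearing: y=sinΔλ·cosφ2=0.59453491, x=cosφ1·sinφ2-sinφ1·cosφ2·cosΔλ=0.23175221; θ=atan2(y, x)=68.7040° ≈ 68.7°
Leg 7: φ1=-0.6361830, φ2=-1.2934199, Δφ=-0.6572369, Δλ=3.4702853 rad; a=sin²(Δφ/2)+cosφ1·cosφ2·sin²(Δλ/2)=0.3185256158; c=2·atan2(√a, √(1-a))=1.199365813; dist=6371·c=7641.160 ≈ 7641.2 km; running total=69091.2 km
Leg 7 bearing: y=sinΔλ·cosφ2=-0.08839502, x=cosφ1·sinφ2-sinφ1·cosφ2·cosΔλ=-0.92760687; θ=atan2(y, x)=-174.5565° <0 so +360° → 185.4435° ≈ 185.4°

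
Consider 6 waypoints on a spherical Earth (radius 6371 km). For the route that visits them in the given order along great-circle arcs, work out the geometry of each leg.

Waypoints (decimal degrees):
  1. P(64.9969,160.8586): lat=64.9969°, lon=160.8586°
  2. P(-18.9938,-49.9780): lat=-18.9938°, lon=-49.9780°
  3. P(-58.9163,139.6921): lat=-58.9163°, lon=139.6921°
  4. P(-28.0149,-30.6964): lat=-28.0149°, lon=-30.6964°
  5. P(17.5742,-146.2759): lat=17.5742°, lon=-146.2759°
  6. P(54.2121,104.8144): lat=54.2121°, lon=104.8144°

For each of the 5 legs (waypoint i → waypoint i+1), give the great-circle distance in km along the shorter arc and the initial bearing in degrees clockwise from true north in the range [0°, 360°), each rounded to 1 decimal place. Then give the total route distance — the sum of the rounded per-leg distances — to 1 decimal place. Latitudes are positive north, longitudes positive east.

Leg 1: dist=14416.6 km, bearing=39.0°
Leg 2: dist=11306.7 km, bearing=185.1°
Leg 3: dist=10308.0 km, bearing=188.5°
Leg 4: dist=13381.7 km, bearing=274.9°
Leg 5: dist=9597.9 km, bearing=326.3°
Total: 59010.9 km

Leg 1: φ1=1.1344099, φ2=-0.3315043, Δφ=-1.4659143, Δλ=-3.6797929 rad; a=sin²(Δφ/2)+cosφ1·cosφ2·sin²(Δλ/2)=0.8190606607; c=2·atan2(√a, √(1-a))=2.262852072; dist=6371·c=14416.631 ≈ 14416.6 km; running total=14416.6 km
Leg 1 bearing: y=sinΔλ·cosφ2=0.48468280, x=cosφ1·sinφ2-sinφ1·cosφ2·cosΔλ=0.59823387; θ=atan2(y, x)=39.0140° ≈ 39.0°
Leg 2: φ1=-0.3315043, φ2=-1.0282834, Δφ=-0.6967791, Δλ=3.3103677 rad; a=sin²(Δφ/2)+cosφ1·cosφ2·sin²(Δλ/2)=0.6012548901; c=2·atan2(√a, √(1-a))=1.774716454; dist=6371·c=11306.719 ≈ 11306.7 km; running total=25723.3 km
Leg 2 bearing: y=sinΔλ·cosφ2=-0.08672375, x=cosφ1·sinφ2-sinφ1·cosφ2·cosΔλ=-0.97543261; θ=atan2(y, x)=-174.9193° <0 so +360° → 185.0807° ≈ 185.1°
Leg 3: φ1=-1.0282834, φ2=-0.4889522, Δφ=0.5393312, Δλ=-2.9738403 rad; a=sin²(Δφ/2)+cosφ1·cosφ2·sin²(Δλ/2)=0.5235684376; c=2·atan2(√a, √(1-a))=1.617950675; dist=6371·c=10307.964 ≈ 10308.0 km; running total=36031.3 km
Leg 3 bearing: y=sinΔλ·cosφ2=-0.14740241, x=cosφ1·sinφ2-sinφ1·cosφ2·cosΔλ=-0.98795275; θ=atan2(y, x)=-171.5141° <0 so +360° → 188.4859° ≈ 188.5°
Leg 4: φ1=-0.4889522, φ2=0.3067277, Δφ=0.7956799, Δλ=-2.0172428 rad; a=sin²(Δφ/2)+cosφ1·cosφ2·sin²(Δλ/2)=0.7526013872; c=2·atan2(√a, √(1-a))=2.100413240; dist=6371·c=13381.733 ≈ 13381.7 km; running total=49413.0 km
Leg 4 bearing: y=sinΔλ·cosφ2=-0.85988838, x=cosφ1·sinφ2-sinφ1·cosφ2·cosΔλ=0.07322661; θ=atan2(y, x)=-85.1325° <0 so +360° → 274.8675° ≈ 274.9°
Leg 5: φ1=0.3067277, φ2=0.9461796, Δφ=0.6394520, Δλ=4.3823525 rad; a=sin²(Δφ/2)+cosφ1·cosφ2·sin²(Δλ/2)=0.4678701954; c=2·atan2(√a, √(1-a))=1.506492411; dist=6371·c=9597.863 ≈ 9597.9 km; running total=59010.9 km
Leg 5 bearing: y=sinΔλ·cosφ2=-0.55322575, x=cosφ1·sinφ2-sinφ1·cosφ2·cosΔλ=0.83054920; θ=atan2(y, x)=-33.6674° <0 so +360° → 326.3326° ≈ 326.3°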